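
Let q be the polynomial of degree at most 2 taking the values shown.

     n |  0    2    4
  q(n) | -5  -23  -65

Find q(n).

q(n) = -3n^2 - 3n - 5

Using the Lagrange interpolation formula with nodes 0, 2, 4:
  L_0(n) = (n - 2)(n - 4) / 8
  L_1(n) = n(n - 4) / -4
  L_2(n) = n(n - 2) / 8
Then q(n) = -5·L_0(n) - 23·L_1(n) - 65·L_2(n).
Expanding and collecting terms gives q(n) = -3n² - 3n - 5.
Check: q(0) = -5. ✓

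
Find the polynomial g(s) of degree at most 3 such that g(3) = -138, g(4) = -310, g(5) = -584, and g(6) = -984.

Using the Lagrange interpolation formula with nodes 3, 4, 5, 6:
  L_0(s) = (s - 4)(s - 5)(s - 6) / -6
  L_1(s) = (s - 3)(s - 5)(s - 6) / 2
  L_2(s) = (s - 3)(s - 4)(s - 6) / -2
  L_3(s) = (s - 3)(s - 4)(s - 5) / 6
Then g(s) = -138·L_0(s) - 310·L_1(s) - 584·L_2(s) - 984·L_3(s).
Expanding and collecting terms gives g(s) = -4s^3 - 3s^2 - 3s + 6.
Check: g(4) = -310. ✓

g(s) = -4s^3 - 3s^2 - 3s + 6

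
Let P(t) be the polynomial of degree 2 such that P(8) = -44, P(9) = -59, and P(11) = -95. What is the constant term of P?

Write P(t) = at^2 + bt + c. Substituting each data point gives a linear system:
  64a + 8b + c = -44
  81a + 9b + c = -59
  121a + 11b + c = -95
Solving the system yields a = -1, b = 2, c = 4.
So P(t) = -t² + 2t + 4.
The constant term is 4.

4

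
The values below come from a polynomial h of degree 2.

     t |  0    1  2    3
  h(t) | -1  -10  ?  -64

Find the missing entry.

-31

The 3 known points determine the degree-2 polynomial uniquely.
Write h(t) = at^2 + bt + c. Substituting each data point gives a linear system:
  c = -1
  a + b + c = -10
  9a + 3b + c = -64
Solving the system yields a = -6, b = -3, c = -1.
So h(t) = -6t^2 - 3t - 1.
Then h(2) = -31.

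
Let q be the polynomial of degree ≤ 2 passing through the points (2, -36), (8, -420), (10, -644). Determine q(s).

Write q(s) = as^2 + bs + c. Substituting each data point gives a linear system:
  4a + 2b + c = -36
  64a + 8b + c = -420
  100a + 10b + c = -644
Solving the system yields a = -6, b = -4, c = -4.
So q(s) = -6s² - 4s - 4.
Check: q(8) = -420. ✓

q(s) = -6s^2 - 4s - 4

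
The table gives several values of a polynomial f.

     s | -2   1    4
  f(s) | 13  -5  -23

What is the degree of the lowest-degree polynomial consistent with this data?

1

Forward differences of the values at s = -2, 1, 4:
  f  : 13  -5  -23
  Δ  : -18  -18
  Δ^2: 0
The first differences are constant (-18) and nonzero, while all higher differences vanish, so the minimal degree is 1.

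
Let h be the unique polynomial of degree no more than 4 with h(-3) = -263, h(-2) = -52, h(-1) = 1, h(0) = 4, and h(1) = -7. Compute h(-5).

-1951

Write h(s) = as^4 + bs^3 + cs^2 + ds + e. Substituting each data point gives a linear system:
  81a - 27b + 9c - 3d + e = -263
  16a - 8b + 4c - 2d + e = -52
  a - b + c - d + e = 1
  e = 4
  a + b + c + d + e = -7
Solving the system yields a = -3, b = 0, c = -4, d = -4, e = 4.
So h(s) = -3s⁴ - 4s² - 4s + 4.
Then h(-5) = -1951.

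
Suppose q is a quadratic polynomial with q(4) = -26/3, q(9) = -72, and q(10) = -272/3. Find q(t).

q(t) = -t^2 + (1/3)t + 6

Using the Lagrange interpolation formula with nodes 4, 9, 10:
  L_0(t) = (t - 9)(t - 10) / 30
  L_1(t) = (t - 4)(t - 10) / -5
  L_2(t) = (t - 4)(t - 9) / 6
Then q(t) = -26/3·L_0(t) - 72·L_1(t) - 272/3·L_2(t).
Expanding and collecting terms gives q(t) = -t^2 + (1/3)t + 6.
Check: q(10) = -272/3. ✓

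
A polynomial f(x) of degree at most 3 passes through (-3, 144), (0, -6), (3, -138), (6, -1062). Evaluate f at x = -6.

1122

Write f(x) = ax^3 + bx^2 + cx + d. Substituting each data point gives a linear system:
  -27a + 9b - 3c + d = 144
  d = -6
  27a + 9b + 3c + d = -138
  216a + 36b + 6c + d = -1062
Solving the system yields a = -5, b = 1, c = -2, d = -6.
So f(x) = -5x³ + x² - 2x - 6.
Then f(-6) = 1122.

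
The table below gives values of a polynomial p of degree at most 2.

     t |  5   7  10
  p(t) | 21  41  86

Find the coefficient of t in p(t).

-2

Write p(t) = at^2 + bt + c. Substituting each data point gives a linear system:
  25a + 5b + c = 21
  49a + 7b + c = 41
  100a + 10b + c = 86
Solving the system yields a = 1, b = -2, c = 6.
So p(t) = t^2 - 2t + 6.
The coefficient of t is -2.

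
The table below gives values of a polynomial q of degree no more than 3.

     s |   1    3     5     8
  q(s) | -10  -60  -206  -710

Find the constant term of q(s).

Write q(s) = as^3 + bs^2 + cs + d. Substituting each data point gives a linear system:
  a + b + c + d = -10
  27a + 9b + 3c + d = -60
  125a + 25b + 5c + d = -206
  512a + 64b + 8c + d = -710
Solving the system yields a = -1, b = -3, c = 0, d = -6.
So q(s) = -s^3 - 3s^2 - 6.
The constant term is -6.

-6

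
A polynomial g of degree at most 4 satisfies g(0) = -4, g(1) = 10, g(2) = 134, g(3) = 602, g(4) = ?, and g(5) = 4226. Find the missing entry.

On equispaced nodes a degree-4 polynomial has vanishing fifth forward difference, so
  - g(0) + 5·g(1) - 10·g(2) + 10·g(3) - 5·g(4) + g(5) = 0.
Substituting the known values and solving for g(4):
  -5·g(4) = -8960
  g(4) = 1792.

1792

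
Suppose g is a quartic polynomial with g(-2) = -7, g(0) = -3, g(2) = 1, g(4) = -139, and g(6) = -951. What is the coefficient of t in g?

-2

Write g(t) = at^4 + bt^3 + ct^2 + dt + e. Substituting each data point gives a linear system:
  16a - 8b + 4c - 2d + e = -7
  e = -3
  16a + 8b + 4c + 2d + e = 1
  256a + 64b + 16c + 4d + e = -139
  1296a + 216b + 36c + 6d + e = -951
Solving the system yields a = -1, b = 1, c = 4, d = -2, e = -3.
So g(t) = -t⁴ + t³ + 4t² - 2t - 3.
The coefficient of t is -2.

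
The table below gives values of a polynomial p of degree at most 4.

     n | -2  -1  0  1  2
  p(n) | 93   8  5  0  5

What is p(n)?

Write p(n) = an^4 + bn^3 + cn^2 + dn + e. Substituting each data point gives a linear system:
  16a - 8b + 4c - 2d + e = 93
  a - b + c - d + e = 8
  e = 5
  a + b + c + d + e = 0
  16a + 8b + 4c + 2d + e = 5
Solving the system yields a = 4, b = -6, c = -5, d = 2, e = 5.
So p(n) = 4n^4 - 6n^3 - 5n^2 + 2n + 5.
Check: p(2) = 5. ✓

p(n) = 4n^4 - 6n^3 - 5n^2 + 2n + 5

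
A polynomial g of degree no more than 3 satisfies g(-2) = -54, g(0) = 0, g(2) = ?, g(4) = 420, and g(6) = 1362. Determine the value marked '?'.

On equispaced nodes a degree-3 polynomial has vanishing fourth forward difference, so
  g(-2) - 4·g(0) + 6·g(2) - 4·g(4) + g(6) = 0.
Substituting the known values and solving for g(2):
  6·g(2) = 372
  g(2) = 62.

62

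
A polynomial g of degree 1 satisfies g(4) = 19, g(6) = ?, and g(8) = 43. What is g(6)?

The 2 known points determine the degree-1 polynomial uniquely.
Write g(x) = ax + b. Substituting each data point gives a linear system:
  4a + b = 19
  8a + b = 43
Solving the system yields a = 6, b = -5.
So g(x) = 6x - 5.
Then g(6) = 31.

31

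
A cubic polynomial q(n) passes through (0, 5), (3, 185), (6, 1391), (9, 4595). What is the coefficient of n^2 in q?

3

Write q(n) = an^3 + bn^2 + cn + d. Substituting each data point gives a linear system:
  d = 5
  27a + 9b + 3c + d = 185
  216a + 36b + 6c + d = 1391
  729a + 81b + 9c + d = 4595
Solving the system yields a = 6, b = 3, c = -3, d = 5.
So q(n) = 6n^3 + 3n^2 - 3n + 5.
The coefficient of n^2 is 3.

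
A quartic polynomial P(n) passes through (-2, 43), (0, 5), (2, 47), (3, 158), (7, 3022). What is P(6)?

1715

Write P(n) = an^4 + bn^3 + cn^2 + dn + e. Substituting each data point gives a linear system:
  16a - 8b + 4c - 2d + e = 43
  e = 5
  16a + 8b + 4c + 2d + e = 47
  81a + 27b + 9c + 3d + e = 158
  2401a + 343b + 49c + 7d + e = 3022
Solving the system yields a = 1, b = 1, c = 6, d = -3, e = 5.
So P(n) = n^4 + n^3 + 6n^2 - 3n + 5.
Then P(6) = 1715.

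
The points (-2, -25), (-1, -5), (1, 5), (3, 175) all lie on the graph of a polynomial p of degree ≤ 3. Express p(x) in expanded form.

Using the Lagrange interpolation formula with nodes -2, -1, 1, 3:
  L_0(x) = (x + 1)(x - 1)(x - 3) / -15
  L_1(x) = (x + 2)(x - 1)(x - 3) / 8
  L_2(x) = (x + 2)(x + 1)(x - 3) / -12
  L_3(x) = (x + 2)(x + 1)(x - 1) / 40
Then p(x) = -25·L_0(x) - 5·L_1(x) + 5·L_2(x) + 175·L_3(x).
Expanding and collecting terms gives p(x) = 5x³ + 5x² - 5.
Check: p(-2) = -25. ✓

p(x) = 5x^3 + 5x^2 - 5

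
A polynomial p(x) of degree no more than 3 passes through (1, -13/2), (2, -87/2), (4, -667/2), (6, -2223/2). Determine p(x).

Using the Lagrange interpolation formula with nodes 1, 2, 4, 6:
  L_0(x) = (x - 2)(x - 4)(x - 6) / -15
  L_1(x) = (x - 1)(x - 4)(x - 6) / 8
  L_2(x) = (x - 1)(x - 2)(x - 6) / -12
  L_3(x) = (x - 1)(x - 2)(x - 4) / 40
Then p(x) = -13/2·L_0(x) - 87/2·L_1(x) - 667/2·L_2(x) - 2223/2·L_3(x).
Expanding and collecting terms gives p(x) = -5x^3 - x^2 + x - 3/2.
Check: p(2) = -87/2. ✓

p(x) = -5x^3 - x^2 + x - 3/2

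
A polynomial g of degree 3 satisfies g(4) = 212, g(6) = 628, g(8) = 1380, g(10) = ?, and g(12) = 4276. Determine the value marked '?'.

On equispaced nodes a degree-3 polynomial has vanishing fourth forward difference, so
  g(4) - 4·g(6) + 6·g(8) - 4·g(10) + g(12) = 0.
Substituting the known values and solving for g(10):
  -4·g(10) = -10256
  g(10) = 2564.

2564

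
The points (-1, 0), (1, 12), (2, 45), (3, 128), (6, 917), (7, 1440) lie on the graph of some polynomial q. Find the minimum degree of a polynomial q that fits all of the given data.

Divided differences on the nodes -1, 1, 2, 3, 6, 7:
  order 0: 0  12  45  128  917  1440
  order 1: 6  33  83  263  523
  order 2: 9  25  45  65
  order 3: 4  4  4
  order 4: 0  0
  order 5: 0
The order-3 divided differences are all 4 (nonzero) and every higher order vanishes, so the data lies on a polynomial of degree exactly 3.

3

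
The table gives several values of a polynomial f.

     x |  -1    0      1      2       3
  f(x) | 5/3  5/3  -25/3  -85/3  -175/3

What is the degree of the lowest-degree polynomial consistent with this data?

Forward differences of the values at x = -1, 0, 1, 2, 3:
  f  : 5/3  5/3  -25/3  -85/3  -175/3
  Δ  : 0  -10  -20  -30
  Δ^2: -10  -10  -10
  Δ^3: 0  0
  Δ^4: 0
The second differences are constant (-10) and nonzero, while all higher differences vanish, so the minimal degree is 2.

2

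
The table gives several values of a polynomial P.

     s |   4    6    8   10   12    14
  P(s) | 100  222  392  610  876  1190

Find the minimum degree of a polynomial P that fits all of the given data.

Forward differences of the values at s = 4, 6, 8, 10, 12, 14:
  P  : 100  222  392  610  876  1190
  Δ  : 122  170  218  266  314
  Δ^2: 48  48  48  48
  Δ^3: 0  0  0
  Δ^4: 0  0
  Δ^5: 0
The second differences are constant (48) and nonzero, while all higher differences vanish, so the minimal degree is 2.

2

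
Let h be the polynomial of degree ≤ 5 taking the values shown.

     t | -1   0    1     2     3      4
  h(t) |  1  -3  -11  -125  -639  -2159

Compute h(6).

-12921

Forward differences of the values at t = -1, 0, 1, 2, 3, 4:
  h  : 1  -3  -11  -125  -639  -2159
  Δ  : -4  -8  -114  -514  -1520
  Δ^2: -4  -106  -400  -1006
  Δ^3: -102  -294  -606
  Δ^4: -192  -312
  Δ^5: -120
The fifth differences are constant, confirming degree 5.
Interpolating (Newton forward form) and evaluating at t = 6 gives h(6) = -12921.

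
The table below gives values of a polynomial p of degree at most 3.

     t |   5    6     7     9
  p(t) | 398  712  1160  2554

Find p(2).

20

Using the Lagrange interpolation formula with nodes 5, 6, 7, 9:
  L_0(t) = (t - 6)(t - 7)(t - 9) / -8
  L_1(t) = (t - 5)(t - 7)(t - 9) / 3
  L_2(t) = (t - 5)(t - 6)(t - 9) / -4
  L_3(t) = (t - 5)(t - 6)(t - 7) / 24
Then p(t) = 398·L_0(t) + 712·L_1(t) + 1160·L_2(t) + 2554·L_3(t).
Expanding and collecting terms gives p(t) = 4t^3 - 5t^2 + 5t - 2.
Evaluating at t = 2: p(2) = 20.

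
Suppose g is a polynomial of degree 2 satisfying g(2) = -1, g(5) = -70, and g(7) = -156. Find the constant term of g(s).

5

Write g(s) = as^2 + bs + c. Substituting each data point gives a linear system:
  4a + 2b + c = -1
  25a + 5b + c = -70
  49a + 7b + c = -156
Solving the system yields a = -4, b = 5, c = 5.
So g(s) = -4s^2 + 5s + 5.
The constant term is 5.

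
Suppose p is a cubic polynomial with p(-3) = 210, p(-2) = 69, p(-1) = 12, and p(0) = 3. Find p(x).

Write p(x) = ax^3 + bx^2 + cx + d. Substituting each data point gives a linear system:
  -27a + 9b - 3c + d = 210
  -8a + 4b - 2c + d = 69
  -a + b - c + d = 12
  d = 3
Solving the system yields a = -6, b = 6, c = 3, d = 3.
So p(x) = -6x^3 + 6x^2 + 3x + 3.
Check: p(0) = 3. ✓

p(x) = -6x^3 + 6x^2 + 3x + 3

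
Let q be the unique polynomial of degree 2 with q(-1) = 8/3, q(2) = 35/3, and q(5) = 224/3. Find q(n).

q(n) = 3n^2 - 1/3

Write q(n) = an^2 + bn + c. Substituting each data point gives a linear system:
  a - b + c = 8/3
  4a + 2b + c = 35/3
  25a + 5b + c = 224/3
Solving the system yields a = 3, b = 0, c = -1/3.
So q(n) = 3n^2 - 1/3.
Check: q(2) = 35/3. ✓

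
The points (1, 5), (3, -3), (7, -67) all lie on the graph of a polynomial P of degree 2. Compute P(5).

Write P(x) = ax^2 + bx + c. Substituting each data point gives a linear system:
  a + b + c = 5
  9a + 3b + c = -3
  49a + 7b + c = -67
Solving the system yields a = -2, b = 4, c = 3.
So P(x) = -2x^2 + 4x + 3.
Then P(5) = -27.

-27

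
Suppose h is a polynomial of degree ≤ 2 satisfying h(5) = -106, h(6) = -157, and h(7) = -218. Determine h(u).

h(u) = -5u^2 + 4u - 1

Write h(u) = au^2 + bu + c. Substituting each data point gives a linear system:
  25a + 5b + c = -106
  36a + 6b + c = -157
  49a + 7b + c = -218
Solving the system yields a = -5, b = 4, c = -1.
So h(u) = -5u² + 4u - 1.
Check: h(5) = -106. ✓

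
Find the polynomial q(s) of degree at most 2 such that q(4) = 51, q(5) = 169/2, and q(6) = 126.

q(s) = 4s^2 - (5/2)s - 3

Write q(s) = as^2 + bs + c. Substituting each data point gives a linear system:
  16a + 4b + c = 51
  25a + 5b + c = 169/2
  36a + 6b + c = 126
Solving the system yields a = 4, b = -5/2, c = -3.
So q(s) = 4s^2 - (5/2)s - 3.
Check: q(4) = 51. ✓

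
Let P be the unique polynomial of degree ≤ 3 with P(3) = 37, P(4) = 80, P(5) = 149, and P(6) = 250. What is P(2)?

14

Using the Lagrange interpolation formula with nodes 3, 4, 5, 6:
  L_0(n) = (n - 4)(n - 5)(n - 6) / -6
  L_1(n) = (n - 3)(n - 5)(n - 6) / 2
  L_2(n) = (n - 3)(n - 4)(n - 6) / -2
  L_3(n) = (n - 3)(n - 4)(n - 5) / 6
Then P(n) = 37·L_0(n) + 80·L_1(n) + 149·L_2(n) + 250·L_3(n).
Expanding and collecting terms gives P(n) = n³ + n² - n + 4.
Evaluating at n = 2: P(2) = 14.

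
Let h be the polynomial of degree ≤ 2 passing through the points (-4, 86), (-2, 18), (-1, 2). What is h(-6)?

202

Write h(s) = as^2 + bs + c. Substituting each data point gives a linear system:
  16a - 4b + c = 86
  4a - 2b + c = 18
  a - b + c = 2
Solving the system yields a = 6, b = 2, c = -2.
So h(s) = 6s^2 + 2s - 2.
Then h(-6) = 202.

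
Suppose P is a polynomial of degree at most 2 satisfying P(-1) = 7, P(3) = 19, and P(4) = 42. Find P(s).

P(s) = 4s^2 - 5s - 2

Write P(s) = as^2 + bs + c. Substituting each data point gives a linear system:
  a - b + c = 7
  9a + 3b + c = 19
  16a + 4b + c = 42
Solving the system yields a = 4, b = -5, c = -2.
So P(s) = 4s^2 - 5s - 2.
Check: P(-1) = 7. ✓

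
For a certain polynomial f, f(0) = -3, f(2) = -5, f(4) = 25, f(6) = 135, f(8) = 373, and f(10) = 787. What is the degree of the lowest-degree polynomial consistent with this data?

Forward differences of the values at u = 0, 2, 4, 6, 8, 10:
  f  : -3  -5  25  135  373  787
  Δ  : -2  30  110  238  414
  Δ^2: 32  80  128  176
  Δ^3: 48  48  48
  Δ^4: 0  0
  Δ^5: 0
The third differences are constant (48) and nonzero, while all higher differences vanish, so the minimal degree is 3.

3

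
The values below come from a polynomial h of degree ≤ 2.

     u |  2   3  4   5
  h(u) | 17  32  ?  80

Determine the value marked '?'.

53

The 3 known points determine the degree-2 polynomial uniquely.
Write h(u) = au^2 + bu + c. Substituting each data point gives a linear system:
  4a + 2b + c = 17
  9a + 3b + c = 32
  25a + 5b + c = 80
Solving the system yields a = 3, b = 0, c = 5.
So h(u) = 3u^2 + 5.
Then h(4) = 53.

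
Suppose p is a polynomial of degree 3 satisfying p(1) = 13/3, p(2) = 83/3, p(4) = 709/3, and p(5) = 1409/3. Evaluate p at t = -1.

-1/3

Write p(t) = at^3 + bt^2 + ct + d. Substituting each data point gives a linear system:
  a + b + c + d = 13/3
  8a + 4b + 2c + d = 83/3
  64a + 16b + 4c + d = 709/3
  125a + 25b + 5c + d = 1409/3
Solving the system yields a = 4, b = -1, c = -5/3, d = 3.
So p(t) = 4t³ - t² - (5/3)t + 3.
Then p(-1) = -1/3.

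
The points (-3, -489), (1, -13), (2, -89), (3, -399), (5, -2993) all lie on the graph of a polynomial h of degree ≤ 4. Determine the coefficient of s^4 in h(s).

Write h(s) = as^4 + bs^3 + cs^2 + ds + e. Substituting each data point gives a linear system:
  81a - 27b + 9c - 3d + e = -489
  a + b + c + d + e = -13
  16a + 8b + 4c + 2d + e = -89
  81a + 27b + 9c + 3d + e = -399
  625a + 125b + 25c + 5d + e = -2993
Solving the system yields a = -5, b = 2, c = -4, d = -3, e = -3.
So h(s) = -5s⁴ + 2s³ - 4s² - 3s - 3.
The leading coefficient is -5.

-5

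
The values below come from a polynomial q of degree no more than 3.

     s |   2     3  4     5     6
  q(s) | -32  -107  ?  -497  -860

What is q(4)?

On equispaced nodes a degree-3 polynomial has vanishing fourth forward difference, so
  q(2) - 4·q(3) + 6·q(4) - 4·q(5) + q(6) = 0.
Substituting the known values and solving for q(4):
  6·q(4) = -1524
  q(4) = -254.

-254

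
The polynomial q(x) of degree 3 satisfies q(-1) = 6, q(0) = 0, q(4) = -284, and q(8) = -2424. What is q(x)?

Using the Lagrange interpolation formula with nodes -1, 0, 4, 8:
  L_0(x) = x(x - 4)(x - 8) / -45
  L_1(x) = (x + 1)(x - 4)(x - 8) / 32
  L_2(x) = (x + 1)x(x - 8) / -80
  L_3(x) = (x + 1)x(x - 4) / 288
Then q(x) = 6·L_0(x) + 0·L_1(x) - 284·L_2(x) - 2424·L_3(x).
Expanding and collecting terms gives q(x) = -5x^3 + 2x^2 + x.
Check: q(4) = -284. ✓

q(x) = -5x^3 + 2x^2 + x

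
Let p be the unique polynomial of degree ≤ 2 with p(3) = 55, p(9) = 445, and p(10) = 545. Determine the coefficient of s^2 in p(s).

5

Write p(s) = as^2 + bs + c. Substituting each data point gives a linear system:
  9a + 3b + c = 55
  81a + 9b + c = 445
  100a + 10b + c = 545
Solving the system yields a = 5, b = 5, c = -5.
So p(s) = 5s^2 + 5s - 5.
The leading coefficient is 5.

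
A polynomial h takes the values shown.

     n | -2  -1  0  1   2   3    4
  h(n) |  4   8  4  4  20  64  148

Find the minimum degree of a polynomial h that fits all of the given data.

Forward differences of the values at n = -2, -1, 0, 1, 2, 3, 4:
  h  : 4  8  4  4  20  64  148
  Δ  : 4  -4  0  16  44  84
  Δ^2: -8  4  16  28  40
  Δ^3: 12  12  12  12
  Δ^4: 0  0  0
  Δ^5: 0  0
  Δ^6: 0
The third differences are constant (12) and nonzero, while all higher differences vanish, so the minimal degree is 3.

3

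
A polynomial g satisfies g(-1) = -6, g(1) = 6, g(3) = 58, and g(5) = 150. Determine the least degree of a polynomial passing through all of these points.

2

Forward differences of the values at n = -1, 1, 3, 5:
  g  : -6  6  58  150
  Δ  : 12  52  92
  Δ^2: 40  40
  Δ^3: 0
The second differences are constant (40) and nonzero, while all higher differences vanish, so the minimal degree is 2.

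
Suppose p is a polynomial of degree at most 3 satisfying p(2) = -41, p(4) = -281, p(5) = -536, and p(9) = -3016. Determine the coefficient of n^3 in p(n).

-4

Write p(n) = an^3 + bn^2 + cn + d. Substituting each data point gives a linear system:
  8a + 4b + 2c + d = -41
  64a + 16b + 4c + d = -281
  125a + 25b + 5c + d = -536
  729a + 81b + 9c + d = -3016
Solving the system yields a = -4, b = -1, c = -2, d = -1.
So p(n) = -4n^3 - n^2 - 2n - 1.
The leading coefficient is -4.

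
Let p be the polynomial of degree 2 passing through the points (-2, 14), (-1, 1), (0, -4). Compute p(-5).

101

Write p(t) = at^2 + bt + c. Substituting each data point gives a linear system:
  4a - 2b + c = 14
  a - b + c = 1
  c = -4
Solving the system yields a = 4, b = -1, c = -4.
So p(t) = 4t^2 - t - 4.
Then p(-5) = 101.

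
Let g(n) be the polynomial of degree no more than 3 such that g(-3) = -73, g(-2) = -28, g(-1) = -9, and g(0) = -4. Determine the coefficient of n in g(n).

2

Write g(n) = an^3 + bn^2 + cn + d. Substituting each data point gives a linear system:
  -27a + 9b - 3c + d = -73
  -8a + 4b - 2c + d = -28
  -a + b - c + d = -9
  d = -4
Solving the system yields a = 2, b = -1, c = 2, d = -4.
So g(n) = 2n³ - n² + 2n - 4.
The coefficient of n is 2.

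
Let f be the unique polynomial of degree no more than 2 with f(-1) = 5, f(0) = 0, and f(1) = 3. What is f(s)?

Write f(s) = as^2 + bs + c. Substituting each data point gives a linear system:
  a - b + c = 5
  c = 0
  a + b + c = 3
Solving the system yields a = 4, b = -1, c = 0.
So f(s) = 4s^2 - s.
Check: f(0) = 0. ✓

f(s) = 4s^2 - s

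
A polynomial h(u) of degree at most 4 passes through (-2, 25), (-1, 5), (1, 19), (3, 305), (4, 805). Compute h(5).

Using the Lagrange interpolation formula with nodes -2, -1, 1, 3, 4:
  L_0(u) = (u + 1)(u - 1)(u - 3)(u - 4) / 90
  L_1(u) = (u + 2)(u - 1)(u - 3)(u - 4) / -40
  L_2(u) = (u + 2)(u + 1)(u - 3)(u - 4) / 36
  L_3(u) = (u + 2)(u + 1)(u - 1)(u - 4) / -40
  L_4(u) = (u + 2)(u + 1)(u - 1)(u - 3) / 90
Then h(u) = 25·L_0(u) + 5·L_1(u) + 19·L_2(u) + 305·L_3(u) + 805·L_4(u).
Expanding and collecting terms gives h(u) = 2u⁴ + 3u³ + 5u² + 4u + 5.
Evaluating at u = 5: h(5) = 1775.

1775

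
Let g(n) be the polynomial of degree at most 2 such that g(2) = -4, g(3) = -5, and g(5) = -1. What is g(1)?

-1

Write g(n) = an^2 + bn + c. Substituting each data point gives a linear system:
  4a + 2b + c = -4
  9a + 3b + c = -5
  25a + 5b + c = -1
Solving the system yields a = 1, b = -6, c = 4.
So g(n) = n^2 - 6n + 4.
Then g(1) = -1.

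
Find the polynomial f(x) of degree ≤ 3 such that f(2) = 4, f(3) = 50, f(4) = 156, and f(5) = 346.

Write f(x) = ax^3 + bx^2 + cx + d. Substituting each data point gives a linear system:
  8a + 4b + 2c + d = 4
  27a + 9b + 3c + d = 50
  64a + 16b + 4c + d = 156
  125a + 25b + 5c + d = 346
Solving the system yields a = 4, b = -6, c = 0, d = -4.
So f(x) = 4x^3 - 6x^2 - 4.
Check: f(2) = 4. ✓

f(x) = 4x^3 - 6x^2 - 4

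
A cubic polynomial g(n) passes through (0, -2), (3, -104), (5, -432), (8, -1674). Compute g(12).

Write g(n) = an^3 + bn^2 + cn + d. Substituting each data point gives a linear system:
  d = -2
  27a + 9b + 3c + d = -104
  125a + 25b + 5c + d = -432
  512a + 64b + 8c + d = -1674
Solving the system yields a = -3, b = -2, c = -1, d = -2.
So g(n) = -3n³ - 2n² - n - 2.
Then g(12) = -5486.

-5486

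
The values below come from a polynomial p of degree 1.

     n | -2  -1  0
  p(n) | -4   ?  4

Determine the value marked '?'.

0

On equispaced nodes a degree-1 polynomial has vanishing second forward difference, so
  p(-2) - 2·p(-1) + p(0) = 0.
Substituting the known values and solving for p(-1):
  -2·p(-1) = 0
  p(-1) = 0.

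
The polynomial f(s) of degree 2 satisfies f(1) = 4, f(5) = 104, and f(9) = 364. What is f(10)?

Using the Lagrange interpolation formula with nodes 1, 5, 9:
  L_0(s) = (s - 5)(s - 9) / 32
  L_1(s) = (s - 1)(s - 9) / -16
  L_2(s) = (s - 1)(s - 5) / 32
Then f(s) = 4·L_0(s) + 104·L_1(s) + 364·L_2(s).
Expanding and collecting terms gives f(s) = 5s^2 - 5s + 4.
Evaluating at s = 10: f(10) = 454.

454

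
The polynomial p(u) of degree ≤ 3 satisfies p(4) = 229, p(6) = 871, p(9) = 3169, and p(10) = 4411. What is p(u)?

p(u) = 5u^3 - 6u^2 + u + 1

Using the Lagrange interpolation formula with nodes 4, 6, 9, 10:
  L_0(u) = (u - 6)(u - 9)(u - 10) / -60
  L_1(u) = (u - 4)(u - 9)(u - 10) / 24
  L_2(u) = (u - 4)(u - 6)(u - 10) / -15
  L_3(u) = (u - 4)(u - 6)(u - 9) / 24
Then p(u) = 229·L_0(u) + 871·L_1(u) + 3169·L_2(u) + 4411·L_3(u).
Expanding and collecting terms gives p(u) = 5u^3 - 6u^2 + u + 1.
Check: p(6) = 871. ✓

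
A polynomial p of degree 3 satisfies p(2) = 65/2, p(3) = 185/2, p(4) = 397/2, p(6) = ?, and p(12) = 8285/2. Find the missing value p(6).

The 4 known points determine the degree-3 polynomial uniquely.
Write p(t) = at^3 + bt^2 + ct + d. Substituting each data point gives a linear system:
  8a + 4b + 2c + d = 65/2
  27a + 9b + 3c + d = 185/2
  64a + 16b + 4c + d = 397/2
  1728a + 144b + 12c + d = 8285/2
Solving the system yields a = 2, b = 5, c = -3, d = 5/2.
So p(t) = 2t^3 + 5t^2 - 3t + 5/2.
Then p(6) = 1193/2.

1193/2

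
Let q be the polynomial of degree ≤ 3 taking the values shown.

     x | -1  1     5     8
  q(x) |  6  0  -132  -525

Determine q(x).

Write q(x) = ax^3 + bx^2 + cx + d. Substituting each data point gives a linear system:
  -a + b - c + d = 6
  a + b + c + d = 0
  125a + 25b + 5c + d = -132
  512a + 64b + 8c + d = -525
Solving the system yields a = -1, b = 0, c = -2, d = 3.
So q(x) = -x^3 - 2x + 3.
Check: q(5) = -132. ✓

q(x) = -x^3 - 2x + 3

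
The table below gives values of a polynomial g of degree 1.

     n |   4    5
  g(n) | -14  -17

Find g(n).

g(n) = -3n - 2

Using the Lagrange interpolation formula with nodes 4, 5:
  L_0(n) = (n - 5) / -1
  L_1(n) = (n - 4) / 1
Then g(n) = -14·L_0(n) - 17·L_1(n).
Expanding and collecting terms gives g(n) = -3n - 2.
Check: g(4) = -14. ✓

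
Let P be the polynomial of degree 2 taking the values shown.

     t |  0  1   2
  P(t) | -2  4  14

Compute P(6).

Forward differences of the values at t = 0, 1, 2:
  P  : -2  4  14
  Δ  : 6  10
  Δ^2: 4
The second differences are constant, confirming degree 2.
Interpolating (Newton forward form) and evaluating at t = 6 gives P(6) = 94.

94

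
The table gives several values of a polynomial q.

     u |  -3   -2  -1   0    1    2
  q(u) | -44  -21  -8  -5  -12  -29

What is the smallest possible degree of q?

Forward differences of the values at u = -3, -2, -1, 0, 1, 2:
  q  : -44  -21  -8  -5  -12  -29
  Δ  : 23  13  3  -7  -17
  Δ^2: -10  -10  -10  -10
  Δ^3: 0  0  0
  Δ^4: 0  0
  Δ^5: 0
The second differences are constant (-10) and nonzero, while all higher differences vanish, so the minimal degree is 2.

2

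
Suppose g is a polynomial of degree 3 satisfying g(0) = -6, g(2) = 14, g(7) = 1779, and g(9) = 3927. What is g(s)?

g(s) = 6s^3 - 5s^2 - 4s - 6

Using the Lagrange interpolation formula with nodes 0, 2, 7, 9:
  L_0(s) = (s - 2)(s - 7)(s - 9) / -126
  L_1(s) = s(s - 7)(s - 9) / 70
  L_2(s) = s(s - 2)(s - 9) / -70
  L_3(s) = s(s - 2)(s - 7) / 126
Then g(s) = -6·L_0(s) + 14·L_1(s) + 1779·L_2(s) + 3927·L_3(s).
Expanding and collecting terms gives g(s) = 6s³ - 5s² - 4s - 6.
Check: g(7) = 1779. ✓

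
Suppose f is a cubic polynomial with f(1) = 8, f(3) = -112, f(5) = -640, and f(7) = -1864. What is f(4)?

Write f(n) = an^3 + bn^2 + cn + d. Substituting each data point gives a linear system:
  a + b + c + d = 8
  27a + 9b + 3c + d = -112
  125a + 25b + 5c + d = -640
  343a + 49b + 7c + d = -1864
Solving the system yields a = -6, b = 3, c = 6, d = 5.
So f(n) = -6n³ + 3n² + 6n + 5.
Then f(4) = -307.

-307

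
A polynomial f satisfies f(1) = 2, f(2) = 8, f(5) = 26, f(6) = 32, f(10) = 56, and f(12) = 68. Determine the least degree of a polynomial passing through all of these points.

Divided differences on the nodes 1, 2, 5, 6, 10, 12:
  order 0: 2  8  26  32  56  68
  order 1: 6  6  6  6  6
  order 2: 0  0  0  0
  order 3: 0  0  0
  order 4: 0  0
  order 5: 0
The order-1 divided differences are all 6 (nonzero) and every higher order vanishes, so the data lies on a polynomial of degree exactly 1.

1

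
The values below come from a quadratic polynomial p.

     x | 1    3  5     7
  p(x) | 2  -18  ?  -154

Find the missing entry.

-70

The 3 known points determine the degree-2 polynomial uniquely.
Write p(x) = ax^2 + bx + c. Substituting each data point gives a linear system:
  a + b + c = 2
  9a + 3b + c = -18
  49a + 7b + c = -154
Solving the system yields a = -4, b = 6, c = 0.
So p(x) = -4x^2 + 6x.
Then p(5) = -70.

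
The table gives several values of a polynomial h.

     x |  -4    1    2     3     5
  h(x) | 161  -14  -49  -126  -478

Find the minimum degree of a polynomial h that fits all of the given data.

3

Divided differences on the nodes -4, 1, 2, 3, 5:
  order 0: 161  -14  -49  -126  -478
  order 1: -35  -35  -77  -176
  order 2: 0  -21  -33
  order 3: -3  -3
  order 4: 0
The order-3 divided differences are all -3 (nonzero) and every higher order vanishes, so the data lies on a polynomial of degree exactly 3.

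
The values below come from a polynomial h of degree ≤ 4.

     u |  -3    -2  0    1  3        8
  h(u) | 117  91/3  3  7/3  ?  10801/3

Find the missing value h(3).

57

The 5 known points determine the degree-4 polynomial uniquely.
Write h(u) = au^4 + bu^3 + cu^2 + du + e. Substituting each data point gives a linear system:
  81a - 27b + 9c - 3d + e = 117
  16a - 8b + 4c - 2d + e = 91/3
  e = 3
  a + b + c + d + e = 7/3
  4096a + 512b + 64c + 8d + e = 10801/3
Solving the system yields a = 1, b = -1, c = 1/3, d = -1, e = 3.
So h(u) = u^4 - u^3 + (1/3)u^2 - u + 3.
Then h(3) = 57.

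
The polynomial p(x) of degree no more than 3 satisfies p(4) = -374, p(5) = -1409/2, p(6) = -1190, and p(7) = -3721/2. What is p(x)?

p(x) = -5x^3 - (5/2)x^2 - 3x - 2

Using the Lagrange interpolation formula with nodes 4, 5, 6, 7:
  L_0(x) = (x - 5)(x - 6)(x - 7) / -6
  L_1(x) = (x - 4)(x - 6)(x - 7) / 2
  L_2(x) = (x - 4)(x - 5)(x - 7) / -2
  L_3(x) = (x - 4)(x - 5)(x - 6) / 6
Then p(x) = -374·L_0(x) - 1409/2·L_1(x) - 1190·L_2(x) - 3721/2·L_3(x).
Expanding and collecting terms gives p(x) = -5x³ - (5/2)x² - 3x - 2.
Check: p(6) = -1190. ✓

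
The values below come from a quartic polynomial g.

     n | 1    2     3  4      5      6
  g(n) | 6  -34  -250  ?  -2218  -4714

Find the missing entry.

The 5 known points determine the degree-4 polynomial uniquely.
Write g(n) = an^4 + bn^3 + cn^2 + dn + e. Substituting each data point gives a linear system:
  a + b + c + d + e = 6
  16a + 8b + 4c + 2d + e = -34
  81a + 27b + 9c + 3d + e = -250
  625a + 125b + 25c + 5d + e = -2218
  1296a + 216b + 36c + 6d + e = -4714
Solving the system yields a = -4, b = 2, c = 0, d = 6, e = 2.
So g(n) = -4n^4 + 2n^3 + 6n + 2.
Then g(4) = -870.

-870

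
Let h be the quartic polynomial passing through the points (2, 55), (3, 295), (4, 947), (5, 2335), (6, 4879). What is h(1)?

-1

Write h(n) = an^4 + bn^3 + cn^2 + dn + e. Substituting each data point gives a linear system:
  16a + 8b + 4c + 2d + e = 55
  81a + 27b + 9c + 3d + e = 295
  256a + 64b + 16c + 4d + e = 947
  625a + 125b + 25c + 5d + e = 2335
  1296a + 216b + 36c + 6d + e = 4879
Solving the system yields a = 4, b = -2, c = 4, d = -2, e = -5.
So h(n) = 4n^4 - 2n^3 + 4n^2 - 2n - 5.
Then h(1) = -1.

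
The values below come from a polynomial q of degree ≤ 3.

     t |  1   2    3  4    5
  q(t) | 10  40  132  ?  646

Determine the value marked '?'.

322

On equispaced nodes a degree-3 polynomial has vanishing fourth forward difference, so
  q(1) - 4·q(2) + 6·q(3) - 4·q(4) + q(5) = 0.
Substituting the known values and solving for q(4):
  -4·q(4) = -1288
  q(4) = 322.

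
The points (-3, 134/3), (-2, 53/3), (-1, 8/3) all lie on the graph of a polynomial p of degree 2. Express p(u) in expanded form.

Using the Lagrange interpolation formula with nodes -3, -2, -1:
  L_0(u) = (u + 2)(u + 1) / 2
  L_1(u) = (u + 3)(u + 1) / -1
  L_2(u) = (u + 3)(u + 2) / 2
Then p(u) = 134/3·L_0(u) + 53/3·L_1(u) + 8/3·L_2(u).
Expanding and collecting terms gives p(u) = 6u^2 + 3u - 1/3.
Check: p(-3) = 134/3. ✓

p(u) = 6u^2 + 3u - 1/3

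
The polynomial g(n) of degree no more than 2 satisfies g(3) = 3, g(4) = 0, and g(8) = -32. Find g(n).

g(n) = -n^2 + 4n

Write g(n) = an^2 + bn + c. Substituting each data point gives a linear system:
  9a + 3b + c = 3
  16a + 4b + c = 0
  64a + 8b + c = -32
Solving the system yields a = -1, b = 4, c = 0.
So g(n) = -n^2 + 4n.
Check: g(4) = 0. ✓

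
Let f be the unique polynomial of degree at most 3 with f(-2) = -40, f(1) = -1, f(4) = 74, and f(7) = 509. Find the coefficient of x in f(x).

Write f(x) = ax^3 + bx^2 + cx + d. Substituting each data point gives a linear system:
  -8a + 4b - 2c + d = -40
  a + b + c + d = -1
  64a + 16b + 4c + d = 74
  343a + 49b + 7c + d = 509
Solving the system yields a = 2, b = -4, c = 3, d = -2.
So f(x) = 2x^3 - 4x^2 + 3x - 2.
The coefficient of x is 3.

3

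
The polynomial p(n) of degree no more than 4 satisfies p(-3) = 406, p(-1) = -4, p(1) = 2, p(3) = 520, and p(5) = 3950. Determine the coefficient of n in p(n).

1

Write p(n) = an^4 + bn^3 + cn^2 + dn + e. Substituting each data point gives a linear system:
  81a - 27b + 9c - 3d + e = 406
  a - b + c - d + e = -4
  a + b + c + d + e = 2
  81a + 27b + 9c + 3d + e = 520
  625a + 125b + 25c + 5d + e = 3950
Solving the system yields a = 6, b = 2, c = -2, d = 1, e = -5.
So p(n) = 6n⁴ + 2n³ - 2n² + n - 5.
The coefficient of n is 1.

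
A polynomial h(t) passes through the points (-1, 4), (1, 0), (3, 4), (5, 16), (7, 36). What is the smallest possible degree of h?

Forward differences of the values at t = -1, 1, 3, 5, 7:
  h  : 4  0  4  16  36
  Δ  : -4  4  12  20
  Δ^2: 8  8  8
  Δ^3: 0  0
  Δ^4: 0
The second differences are constant (8) and nonzero, while all higher differences vanish, so the minimal degree is 2.

2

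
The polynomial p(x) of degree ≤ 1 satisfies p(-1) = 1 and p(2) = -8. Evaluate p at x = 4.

Using the Lagrange interpolation formula with nodes -1, 2:
  L_0(x) = (x - 2) / -3
  L_1(x) = (x + 1) / 3
Then p(x) = 1·L_0(x) - 8·L_1(x).
Expanding and collecting terms gives p(x) = -3x - 2.
Evaluating at x = 4: p(4) = -14.

-14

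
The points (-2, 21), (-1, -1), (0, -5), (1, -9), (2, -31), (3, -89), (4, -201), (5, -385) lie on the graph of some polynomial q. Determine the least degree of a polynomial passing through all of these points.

3

Forward differences of the values at s = -2, -1, 0, 1, 2, 3, 4, 5:
  q  : 21  -1  -5  -9  -31  -89  -201  -385
  Δ  : -22  -4  -4  -22  -58  -112  -184
  Δ^2: 18  0  -18  -36  -54  -72
  Δ^3: -18  -18  -18  -18  -18
  Δ^4: 0  0  0  0
  Δ^5: 0  0  0
  Δ^6: 0  0
  Δ^7: 0
The third differences are constant (-18) and nonzero, while all higher differences vanish, so the minimal degree is 3.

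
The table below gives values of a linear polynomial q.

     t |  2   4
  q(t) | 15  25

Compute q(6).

Using the Lagrange interpolation formula with nodes 2, 4:
  L_0(t) = (t - 4) / -2
  L_1(t) = (t - 2) / 2
Then q(t) = 15·L_0(t) + 25·L_1(t).
Expanding and collecting terms gives q(t) = 5t + 5.
Evaluating at t = 6: q(6) = 35.

35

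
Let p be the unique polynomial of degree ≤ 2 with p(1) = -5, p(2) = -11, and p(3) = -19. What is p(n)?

p(n) = -n^2 - 3n - 1

Write p(n) = an^2 + bn + c. Substituting each data point gives a linear system:
  a + b + c = -5
  4a + 2b + c = -11
  9a + 3b + c = -19
Solving the system yields a = -1, b = -3, c = -1.
So p(n) = -n^2 - 3n - 1.
Check: p(3) = -19. ✓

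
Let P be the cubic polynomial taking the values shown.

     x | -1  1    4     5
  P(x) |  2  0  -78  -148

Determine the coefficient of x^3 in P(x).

Write P(x) = ax^3 + bx^2 + cx + d. Substituting each data point gives a linear system:
  -a + b - c + d = 2
  a + b + c + d = 0
  64a + 16b + 4c + d = -78
  125a + 25b + 5c + d = -148
Solving the system yields a = -1, b = -1, c = 0, d = 2.
So P(x) = -x^3 - x^2 + 2.
The leading coefficient is -1.

-1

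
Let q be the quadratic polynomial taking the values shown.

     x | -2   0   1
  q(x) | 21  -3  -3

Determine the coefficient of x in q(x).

-4

Write q(x) = ax^2 + bx + c. Substituting each data point gives a linear system:
  4a - 2b + c = 21
  c = -3
  a + b + c = -3
Solving the system yields a = 4, b = -4, c = -3.
So q(x) = 4x^2 - 4x - 3.
The coefficient of x is -4.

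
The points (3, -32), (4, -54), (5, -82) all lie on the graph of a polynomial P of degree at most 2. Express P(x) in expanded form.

Write P(x) = ax^2 + bx + c. Substituting each data point gives a linear system:
  9a + 3b + c = -32
  16a + 4b + c = -54
  25a + 5b + c = -82
Solving the system yields a = -3, b = -1, c = -2.
So P(x) = -3x² - x - 2.
Check: P(3) = -32. ✓

P(x) = -3x^2 - x - 2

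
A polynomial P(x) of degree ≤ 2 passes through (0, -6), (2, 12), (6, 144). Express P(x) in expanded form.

P(x) = 4x^2 + x - 6

Write P(x) = ax^2 + bx + c. Substituting each data point gives a linear system:
  c = -6
  4a + 2b + c = 12
  36a + 6b + c = 144
Solving the system yields a = 4, b = 1, c = -6.
So P(x) = 4x^2 + x - 6.
Check: P(0) = -6. ✓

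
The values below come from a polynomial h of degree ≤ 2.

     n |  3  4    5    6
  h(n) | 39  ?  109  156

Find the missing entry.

70

On equispaced nodes a degree-2 polynomial has vanishing third forward difference, so
  - h(3) + 3·h(4) - 3·h(5) + h(6) = 0.
Substituting the known values and solving for h(4):
  3·h(4) = 210
  h(4) = 70.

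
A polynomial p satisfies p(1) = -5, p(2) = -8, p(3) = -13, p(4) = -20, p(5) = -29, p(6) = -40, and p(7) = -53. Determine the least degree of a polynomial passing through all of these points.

2

Forward differences of the values at n = 1, 2, 3, 4, 5, 6, 7:
  p  : -5  -8  -13  -20  -29  -40  -53
  Δ  : -3  -5  -7  -9  -11  -13
  Δ^2: -2  -2  -2  -2  -2
  Δ^3: 0  0  0  0
  Δ^4: 0  0  0
  Δ^5: 0  0
  Δ^6: 0
The second differences are constant (-2) and nonzero, while all higher differences vanish, so the minimal degree is 2.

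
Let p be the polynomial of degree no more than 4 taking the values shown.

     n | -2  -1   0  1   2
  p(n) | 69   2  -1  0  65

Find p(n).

p(n) = 5n^4 - 3n^2 - n - 1

Write p(n) = an^4 + bn^3 + cn^2 + dn + e. Substituting each data point gives a linear system:
  16a - 8b + 4c - 2d + e = 69
  a - b + c - d + e = 2
  e = -1
  a + b + c + d + e = 0
  16a + 8b + 4c + 2d + e = 65
Solving the system yields a = 5, b = 0, c = -3, d = -1, e = -1.
So p(n) = 5n^4 - 3n^2 - n - 1.
Check: p(2) = 65. ✓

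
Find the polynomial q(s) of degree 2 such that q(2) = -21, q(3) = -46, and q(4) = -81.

q(s) = -5s^2 - 1

Write q(s) = as^2 + bs + c. Substituting each data point gives a linear system:
  4a + 2b + c = -21
  9a + 3b + c = -46
  16a + 4b + c = -81
Solving the system yields a = -5, b = 0, c = -1.
So q(s) = -5s^2 - 1.
Check: q(2) = -21. ✓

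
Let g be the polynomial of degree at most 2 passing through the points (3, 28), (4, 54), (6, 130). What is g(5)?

88

Write g(s) = as^2 + bs + c. Substituting each data point gives a linear system:
  9a + 3b + c = 28
  16a + 4b + c = 54
  36a + 6b + c = 130
Solving the system yields a = 4, b = -2, c = -2.
So g(s) = 4s^2 - 2s - 2.
Then g(5) = 88.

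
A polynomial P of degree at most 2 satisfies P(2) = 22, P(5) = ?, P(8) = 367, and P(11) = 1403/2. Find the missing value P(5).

The 3 known points determine the degree-2 polynomial uniquely.
Write P(x) = ax^2 + bx + c. Substituting each data point gives a linear system:
  4a + 2b + c = 22
  64a + 8b + c = 367
  121a + 11b + c = 1403/2
Solving the system yields a = 6, b = -5/2, c = 3.
So P(x) = 6x^2 - (5/2)x + 3.
Then P(5) = 281/2.

281/2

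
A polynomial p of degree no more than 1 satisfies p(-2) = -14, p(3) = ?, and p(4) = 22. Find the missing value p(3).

The 2 known points determine the degree-1 polynomial uniquely.
Write p(n) = an + b. Substituting each data point gives a linear system:
  -2a + b = -14
  4a + b = 22
Solving the system yields a = 6, b = -2.
So p(n) = 6n - 2.
Then p(3) = 16.

16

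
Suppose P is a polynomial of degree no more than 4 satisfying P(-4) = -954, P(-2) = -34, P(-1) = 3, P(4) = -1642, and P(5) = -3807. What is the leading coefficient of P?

-5

Write P(s) = as^4 + bs^3 + cs^2 + ds + e. Substituting each data point gives a linear system:
  256a - 64b + 16c - 4d + e = -954
  16a - 8b + 4c - 2d + e = -34
  a - b + c - d + e = 3
  256a + 64b + 16c + 4d + e = -1642
  625a + 125b + 25c + 5d + e = -3807
Solving the system yields a = -5, b = -5, c = -1, d = -6, e = -2.
So P(s) = -5s^4 - 5s^3 - s^2 - 6s - 2.
The leading coefficient is -5.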